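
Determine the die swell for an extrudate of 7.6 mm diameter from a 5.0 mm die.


Die swell ratio = D_extrudate / D_die
= 7.6 / 5.0
= 1.52

Die swell = 1.52


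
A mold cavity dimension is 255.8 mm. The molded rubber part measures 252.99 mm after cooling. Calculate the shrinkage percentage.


Shrinkage = (mold - part) / mold * 100
= (255.8 - 252.99) / 255.8 * 100
= 2.81 / 255.8 * 100
= 1.1%

1.1%


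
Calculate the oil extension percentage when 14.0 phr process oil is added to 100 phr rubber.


Oil % = oil / (100 + oil) * 100
= 14.0 / (100 + 14.0) * 100
= 14.0 / 114.0 * 100
= 12.28%

12.28%


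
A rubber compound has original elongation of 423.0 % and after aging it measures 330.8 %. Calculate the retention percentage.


Retention = aged / original * 100
= 330.8 / 423.0 * 100
= 78.2%

78.2%


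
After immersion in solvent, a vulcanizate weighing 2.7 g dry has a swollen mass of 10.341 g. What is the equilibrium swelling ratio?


Q = W_swollen / W_dry
Q = 10.341 / 2.7
Q = 3.83

Q = 3.83


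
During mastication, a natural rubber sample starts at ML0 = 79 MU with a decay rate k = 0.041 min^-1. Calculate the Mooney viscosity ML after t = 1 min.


ML = ML0 * exp(-k * t)
ML = 79 * exp(-0.041 * 1)
ML = 79 * 0.9598
ML = 75.83 MU

75.83 MU


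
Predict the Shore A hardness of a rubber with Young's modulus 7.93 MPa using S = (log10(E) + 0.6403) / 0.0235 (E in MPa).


log10(E) = 0.0235*S - 0.6403  =>  S = (log10(E) + 0.6403) / 0.0235
log10(7.93) = 0.899273
S = (0.899273 + 0.6403) / 0.0235 = 1.539573 / 0.0235
S = 65.5

Shore A = 65.5


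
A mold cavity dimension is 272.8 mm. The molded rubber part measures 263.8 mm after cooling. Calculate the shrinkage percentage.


Shrinkage = (mold - part) / mold * 100
= (272.8 - 263.8) / 272.8 * 100
= 9.0 / 272.8 * 100
= 3.3%

3.3%


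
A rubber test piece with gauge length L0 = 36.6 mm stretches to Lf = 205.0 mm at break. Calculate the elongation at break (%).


Elongation = (Lf - L0) / L0 * 100
= (205.0 - 36.6) / 36.6 * 100
= 168.4 / 36.6 * 100
= 460.1%

460.1%


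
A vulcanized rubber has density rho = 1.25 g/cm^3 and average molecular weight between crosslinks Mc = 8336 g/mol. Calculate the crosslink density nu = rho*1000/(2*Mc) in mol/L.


nu = rho * 1000 / (2 * Mc)
nu = 1.25 * 1000 / (2 * 8336)
nu = 1250.0 / 16672
nu = 0.0750 mol/L

0.0750 mol/L


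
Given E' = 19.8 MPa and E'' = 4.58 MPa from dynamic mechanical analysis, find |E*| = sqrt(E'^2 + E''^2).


|E*| = sqrt(E'^2 + E''^2)
= sqrt(19.8^2 + 4.58^2)
= sqrt(392.0400 + 20.9764)
= 20.323 MPa

20.323 MPa


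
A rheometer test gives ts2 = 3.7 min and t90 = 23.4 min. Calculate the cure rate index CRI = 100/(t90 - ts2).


CRI = 100 / (t90 - ts2)
= 100 / (23.4 - 3.7)
= 100 / 19.7
= 5.08 min^-1

5.08 min^-1


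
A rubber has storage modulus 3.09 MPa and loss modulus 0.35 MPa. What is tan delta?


tan delta = E'' / E'
= 0.35 / 3.09
= 0.1133

tan delta = 0.1133


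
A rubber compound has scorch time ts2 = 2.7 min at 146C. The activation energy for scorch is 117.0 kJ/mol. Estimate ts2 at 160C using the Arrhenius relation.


Convert temperatures: T1 = 146 + 273.15 = 419.15 K, T2 = 160 + 273.15 = 433.15 K
ts2_new = 2.7 * exp(117000 / 8.314 * (1/433.15 - 1/419.15))
1/T2 - 1/T1 = -7.7112e-05
ts2_new = 0.91 min

0.91 min


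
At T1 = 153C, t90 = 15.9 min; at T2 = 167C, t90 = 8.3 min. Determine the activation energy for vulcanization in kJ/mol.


T1 = 426.15 K, T2 = 440.15 K
1/T1 - 1/T2 = 7.4639e-05
ln(t1/t2) = ln(15.9/8.3) = 0.6501
Ea = 8.314 * 0.6501 / 7.4639e-05 = 72410.4136 J/mol
Ea = 72.41 kJ/mol

72.41 kJ/mol


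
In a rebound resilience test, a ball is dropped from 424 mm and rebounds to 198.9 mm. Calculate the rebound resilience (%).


Resilience = h_rebound / h_drop * 100
= 198.9 / 424 * 100
= 46.9%

46.9%


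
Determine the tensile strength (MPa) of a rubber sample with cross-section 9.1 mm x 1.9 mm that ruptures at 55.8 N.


Area = width * thickness = 9.1 * 1.9 = 17.29 mm^2
TS = force / area = 55.8 / 17.29 = 3.23 MPa

3.23 MPa


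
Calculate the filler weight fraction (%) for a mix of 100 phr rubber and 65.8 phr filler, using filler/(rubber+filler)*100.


Filler % = filler / (rubber + filler) * 100
= 65.8 / (100 + 65.8) * 100
= 65.8 / 165.8 * 100
= 39.69%

39.69%


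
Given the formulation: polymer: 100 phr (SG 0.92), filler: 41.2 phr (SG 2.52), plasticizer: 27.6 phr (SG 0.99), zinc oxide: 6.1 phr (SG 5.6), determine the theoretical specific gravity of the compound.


Sum of weights = 174.9
Volume contributions:
  polymer: 100/0.92 = 108.6957
  filler: 41.2/2.52 = 16.3492
  plasticizer: 27.6/0.99 = 27.8788
  zinc oxide: 6.1/5.6 = 1.0893
Sum of volumes = 154.0129
SG = 174.9 / 154.0129 = 1.136

SG = 1.136


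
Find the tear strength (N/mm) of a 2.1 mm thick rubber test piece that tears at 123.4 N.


Tear strength = force / thickness
= 123.4 / 2.1
= 58.76 N/mm

58.76 N/mm


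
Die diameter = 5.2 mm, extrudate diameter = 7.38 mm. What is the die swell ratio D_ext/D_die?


Die swell ratio = D_extrudate / D_die
= 7.38 / 5.2
= 1.419

Die swell = 1.419


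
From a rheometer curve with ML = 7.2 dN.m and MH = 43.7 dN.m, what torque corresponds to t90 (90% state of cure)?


M90 = ML + 0.9 * (MH - ML)
M90 = 7.2 + 0.9 * (43.7 - 7.2)
M90 = 7.2 + 0.9 * 36.5
M90 = 40.05 dN.m

40.05 dN.m


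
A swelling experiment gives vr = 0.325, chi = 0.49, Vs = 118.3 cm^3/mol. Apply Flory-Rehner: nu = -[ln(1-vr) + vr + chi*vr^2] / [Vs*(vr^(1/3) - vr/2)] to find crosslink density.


ln(1 - vr) = ln(1 - 0.325) = -0.3930
Numerator = -((-0.3930) + 0.325 + 0.49 * 0.325^2) = 0.0163
Denominator = 118.3 * (0.325^(1/3) - 0.325/2) = 62.1116
nu = 0.0163 / 62.1116 = 2.6221e-04 mol/cm^3

2.6221e-04 mol/cm^3


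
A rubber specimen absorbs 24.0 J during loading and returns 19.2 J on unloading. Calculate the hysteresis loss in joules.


Hysteresis loss = loading - unloading
= 24.0 - 19.2
= 4.8 J

4.8 J


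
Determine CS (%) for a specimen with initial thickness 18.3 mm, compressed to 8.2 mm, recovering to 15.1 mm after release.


CS = (t0 - recovered) / (t0 - ts) * 100
= (18.3 - 15.1) / (18.3 - 8.2) * 100
= 3.2 / 10.1 * 100
= 31.7%

31.7%


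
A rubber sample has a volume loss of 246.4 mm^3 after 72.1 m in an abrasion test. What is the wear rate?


Rate = volume_loss / distance
= 246.4 / 72.1
= 3.417 mm^3/m

3.417 mm^3/m


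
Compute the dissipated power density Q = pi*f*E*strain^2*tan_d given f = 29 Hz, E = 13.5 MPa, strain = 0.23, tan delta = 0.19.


Q = pi * f * E * strain^2 * tan_d
= pi * 29 * 13.5 * 0.23^2 * 0.19
= pi * 29 * 13.5 * 0.0529 * 0.19
= 12.3621

Q = 12.3621


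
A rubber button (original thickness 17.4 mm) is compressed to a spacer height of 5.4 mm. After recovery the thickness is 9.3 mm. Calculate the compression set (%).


CS = (t0 - recovered) / (t0 - ts) * 100
= (17.4 - 9.3) / (17.4 - 5.4) * 100
= 8.1 / 12.0 * 100
= 67.5%

67.5%


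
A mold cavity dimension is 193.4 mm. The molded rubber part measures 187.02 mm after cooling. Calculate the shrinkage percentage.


Shrinkage = (mold - part) / mold * 100
= (193.4 - 187.02) / 193.4 * 100
= 6.38 / 193.4 * 100
= 3.3%

3.3%


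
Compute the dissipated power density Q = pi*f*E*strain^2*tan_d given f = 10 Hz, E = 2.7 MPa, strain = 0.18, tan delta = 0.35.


Q = pi * f * E * strain^2 * tan_d
= pi * 10 * 2.7 * 0.18^2 * 0.35
= pi * 10 * 2.7 * 0.0324 * 0.35
= 0.9619

Q = 0.9619


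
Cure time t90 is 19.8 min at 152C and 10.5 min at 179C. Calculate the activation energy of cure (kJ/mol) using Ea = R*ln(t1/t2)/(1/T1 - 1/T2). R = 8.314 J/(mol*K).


T1 = 425.15 K, T2 = 452.15 K
1/T1 - 1/T2 = 1.4046e-04
ln(t1/t2) = ln(19.8/10.5) = 0.6343
Ea = 8.314 * 0.6343 / 1.4046e-04 = 37546.5692 J/mol
Ea = 37.55 kJ/mol

37.55 kJ/mol


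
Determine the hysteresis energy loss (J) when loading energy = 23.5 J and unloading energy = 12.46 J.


Hysteresis loss = loading - unloading
= 23.5 - 12.46
= 11.04 J

11.04 J


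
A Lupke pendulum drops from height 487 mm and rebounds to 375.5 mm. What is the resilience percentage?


Resilience = h_rebound / h_drop * 100
= 375.5 / 487 * 100
= 77.1%

77.1%


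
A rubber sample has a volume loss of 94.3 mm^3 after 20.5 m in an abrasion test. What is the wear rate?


Rate = volume_loss / distance
= 94.3 / 20.5
= 4.6 mm^3/m

4.6 mm^3/m


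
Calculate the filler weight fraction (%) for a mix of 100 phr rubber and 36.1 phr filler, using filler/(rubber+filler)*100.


Filler % = filler / (rubber + filler) * 100
= 36.1 / (100 + 36.1) * 100
= 36.1 / 136.1 * 100
= 26.52%

26.52%


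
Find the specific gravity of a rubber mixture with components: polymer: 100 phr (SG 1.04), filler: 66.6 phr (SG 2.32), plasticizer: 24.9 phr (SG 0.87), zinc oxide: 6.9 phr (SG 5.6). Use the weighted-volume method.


Sum of weights = 198.4
Volume contributions:
  polymer: 100/1.04 = 96.1538
  filler: 66.6/2.32 = 28.7069
  plasticizer: 24.9/0.87 = 28.6207
  zinc oxide: 6.9/5.6 = 1.2321
Sum of volumes = 154.7136
SG = 198.4 / 154.7136 = 1.282

SG = 1.282


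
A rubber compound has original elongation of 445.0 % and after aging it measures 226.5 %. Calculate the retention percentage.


Retention = aged / original * 100
= 226.5 / 445.0 * 100
= 50.9%

50.9%


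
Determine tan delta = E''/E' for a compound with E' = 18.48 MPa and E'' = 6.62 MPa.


tan delta = E'' / E'
= 6.62 / 18.48
= 0.3582

tan delta = 0.3582


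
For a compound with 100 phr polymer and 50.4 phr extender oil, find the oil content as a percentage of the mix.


Oil % = oil / (100 + oil) * 100
= 50.4 / (100 + 50.4) * 100
= 50.4 / 150.4 * 100
= 33.51%

33.51%


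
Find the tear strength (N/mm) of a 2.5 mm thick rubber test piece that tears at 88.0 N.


Tear strength = force / thickness
= 88.0 / 2.5
= 35.2 N/mm

35.2 N/mm


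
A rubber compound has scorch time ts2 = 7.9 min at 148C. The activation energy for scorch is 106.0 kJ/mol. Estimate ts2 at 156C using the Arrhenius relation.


Convert temperatures: T1 = 148 + 273.15 = 421.15 K, T2 = 156 + 273.15 = 429.15 K
ts2_new = 7.9 * exp(106000 / 8.314 * (1/429.15 - 1/421.15))
1/T2 - 1/T1 = -4.4263e-05
ts2_new = 4.49 min

4.49 min


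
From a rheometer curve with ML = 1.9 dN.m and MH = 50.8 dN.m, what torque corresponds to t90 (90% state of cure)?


M90 = ML + 0.9 * (MH - ML)
M90 = 1.9 + 0.9 * (50.8 - 1.9)
M90 = 1.9 + 0.9 * 48.9
M90 = 45.91 dN.m

45.91 dN.m


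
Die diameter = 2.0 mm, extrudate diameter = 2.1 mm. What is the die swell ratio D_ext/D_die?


Die swell ratio = D_extrudate / D_die
= 2.1 / 2.0
= 1.05

Die swell = 1.05


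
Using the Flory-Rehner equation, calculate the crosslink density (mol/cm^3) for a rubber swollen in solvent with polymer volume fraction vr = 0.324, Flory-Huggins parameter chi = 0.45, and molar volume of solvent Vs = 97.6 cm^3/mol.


ln(1 - vr) = ln(1 - 0.324) = -0.3916
Numerator = -((-0.3916) + 0.324 + 0.45 * 0.324^2) = 0.0203
Denominator = 97.6 * (0.324^(1/3) - 0.324/2) = 51.2233
nu = 0.0203 / 51.2233 = 3.9675e-04 mol/cm^3

3.9675e-04 mol/cm^3


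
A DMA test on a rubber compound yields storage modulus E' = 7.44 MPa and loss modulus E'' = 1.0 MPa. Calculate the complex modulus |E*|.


|E*| = sqrt(E'^2 + E''^2)
= sqrt(7.44^2 + 1.0^2)
= sqrt(55.3536 + 1.0000)
= 7.507 MPa

7.507 MPa


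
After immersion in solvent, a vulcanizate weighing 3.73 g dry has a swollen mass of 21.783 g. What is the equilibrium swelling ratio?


Q = W_swollen / W_dry
Q = 21.783 / 3.73
Q = 5.84

Q = 5.84


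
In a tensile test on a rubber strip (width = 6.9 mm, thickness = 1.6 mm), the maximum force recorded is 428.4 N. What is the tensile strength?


Area = width * thickness = 6.9 * 1.6 = 11.04 mm^2
TS = force / area = 428.4 / 11.04 = 38.8 MPa

38.8 MPa


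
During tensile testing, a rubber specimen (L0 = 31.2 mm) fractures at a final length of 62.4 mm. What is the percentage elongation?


Elongation = (Lf - L0) / L0 * 100
= (62.4 - 31.2) / 31.2 * 100
= 31.2 / 31.2 * 100
= 100.0%

100.0%


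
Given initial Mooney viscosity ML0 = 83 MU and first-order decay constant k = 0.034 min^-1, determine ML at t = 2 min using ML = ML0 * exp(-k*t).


ML = ML0 * exp(-k * t)
ML = 83 * exp(-0.034 * 2)
ML = 83 * 0.9343
ML = 77.54 MU

77.54 MU


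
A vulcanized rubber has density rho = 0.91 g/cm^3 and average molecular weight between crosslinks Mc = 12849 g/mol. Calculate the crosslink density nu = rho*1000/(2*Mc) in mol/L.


nu = rho * 1000 / (2 * Mc)
nu = 0.91 * 1000 / (2 * 12849)
nu = 910.0 / 25698
nu = 0.0354 mol/L

0.0354 mol/L


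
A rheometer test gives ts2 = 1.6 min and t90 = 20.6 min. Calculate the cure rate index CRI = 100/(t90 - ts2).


CRI = 100 / (t90 - ts2)
= 100 / (20.6 - 1.6)
= 100 / 19.0
= 5.26 min^-1

5.26 min^-1


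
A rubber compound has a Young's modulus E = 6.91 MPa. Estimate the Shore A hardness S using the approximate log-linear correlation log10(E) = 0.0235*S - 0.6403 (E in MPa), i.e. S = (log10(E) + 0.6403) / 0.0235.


log10(E) = 0.0235*S - 0.6403  =>  S = (log10(E) + 0.6403) / 0.0235
log10(6.91) = 0.839478
S = (0.839478 + 0.6403) / 0.0235 = 1.479778 / 0.0235
S = 63.0

Shore A = 63.0


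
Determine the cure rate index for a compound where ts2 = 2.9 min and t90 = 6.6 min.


CRI = 100 / (t90 - ts2)
= 100 / (6.6 - 2.9)
= 100 / 3.7
= 27.03 min^-1

27.03 min^-1


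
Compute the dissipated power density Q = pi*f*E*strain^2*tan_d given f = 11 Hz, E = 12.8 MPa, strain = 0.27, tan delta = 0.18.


Q = pi * f * E * strain^2 * tan_d
= pi * 11 * 12.8 * 0.27^2 * 0.18
= pi * 11 * 12.8 * 0.0729 * 0.18
= 5.8043

Q = 5.8043


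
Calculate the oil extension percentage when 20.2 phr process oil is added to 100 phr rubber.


Oil % = oil / (100 + oil) * 100
= 20.2 / (100 + 20.2) * 100
= 20.2 / 120.2 * 100
= 16.81%

16.81%


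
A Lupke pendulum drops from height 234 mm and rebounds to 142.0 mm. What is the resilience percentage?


Resilience = h_rebound / h_drop * 100
= 142.0 / 234 * 100
= 60.7%

60.7%


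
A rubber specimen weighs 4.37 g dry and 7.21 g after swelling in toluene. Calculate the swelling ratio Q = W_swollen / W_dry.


Q = W_swollen / W_dry
Q = 7.21 / 4.37
Q = 1.65

Q = 1.65


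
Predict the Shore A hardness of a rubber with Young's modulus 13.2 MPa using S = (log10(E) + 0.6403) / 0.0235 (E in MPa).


log10(E) = 0.0235*S - 0.6403  =>  S = (log10(E) + 0.6403) / 0.0235
log10(13.2) = 1.120574
S = (1.120574 + 0.6403) / 0.0235 = 1.760874 / 0.0235
S = 74.9

Shore A = 74.9


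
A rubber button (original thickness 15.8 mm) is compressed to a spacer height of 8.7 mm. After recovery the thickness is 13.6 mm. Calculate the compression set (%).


CS = (t0 - recovered) / (t0 - ts) * 100
= (15.8 - 13.6) / (15.8 - 8.7) * 100
= 2.2 / 7.1 * 100
= 31.0%

31.0%


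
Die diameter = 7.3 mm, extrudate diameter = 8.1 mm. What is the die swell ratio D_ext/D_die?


Die swell ratio = D_extrudate / D_die
= 8.1 / 7.3
= 1.11

Die swell = 1.11


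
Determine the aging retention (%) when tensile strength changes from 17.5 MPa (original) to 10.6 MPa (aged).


Retention = aged / original * 100
= 10.6 / 17.5 * 100
= 60.6%

60.6%


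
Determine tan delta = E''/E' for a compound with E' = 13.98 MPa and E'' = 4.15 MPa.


tan delta = E'' / E'
= 4.15 / 13.98
= 0.2969

tan delta = 0.2969


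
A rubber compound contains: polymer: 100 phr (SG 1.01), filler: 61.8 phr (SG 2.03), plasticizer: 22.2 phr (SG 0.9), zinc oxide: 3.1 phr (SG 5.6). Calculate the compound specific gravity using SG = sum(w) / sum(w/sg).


Sum of weights = 187.1
Volume contributions:
  polymer: 100/1.01 = 99.0099
  filler: 61.8/2.03 = 30.4433
  plasticizer: 22.2/0.9 = 24.6667
  zinc oxide: 3.1/5.6 = 0.5536
Sum of volumes = 154.6735
SG = 187.1 / 154.6735 = 1.21

SG = 1.21


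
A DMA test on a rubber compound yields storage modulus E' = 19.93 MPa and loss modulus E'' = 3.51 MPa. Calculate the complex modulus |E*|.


|E*| = sqrt(E'^2 + E''^2)
= sqrt(19.93^2 + 3.51^2)
= sqrt(397.2049 + 12.3201)
= 20.237 MPa

20.237 MPa


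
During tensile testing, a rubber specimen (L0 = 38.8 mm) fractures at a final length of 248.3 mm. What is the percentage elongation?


Elongation = (Lf - L0) / L0 * 100
= (248.3 - 38.8) / 38.8 * 100
= 209.5 / 38.8 * 100
= 539.9%

539.9%


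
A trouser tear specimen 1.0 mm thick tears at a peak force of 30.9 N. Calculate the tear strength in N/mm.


Tear strength = force / thickness
= 30.9 / 1.0
= 30.9 N/mm

30.9 N/mm


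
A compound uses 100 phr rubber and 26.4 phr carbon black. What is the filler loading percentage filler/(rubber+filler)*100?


Filler % = filler / (rubber + filler) * 100
= 26.4 / (100 + 26.4) * 100
= 26.4 / 126.4 * 100
= 20.89%

20.89%


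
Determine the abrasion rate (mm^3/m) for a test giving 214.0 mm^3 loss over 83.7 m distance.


Rate = volume_loss / distance
= 214.0 / 83.7
= 2.557 mm^3/m

2.557 mm^3/m


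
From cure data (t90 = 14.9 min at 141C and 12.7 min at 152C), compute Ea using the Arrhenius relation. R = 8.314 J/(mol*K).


T1 = 414.15 K, T2 = 425.15 K
1/T1 - 1/T2 = 6.2473e-05
ln(t1/t2) = ln(14.9/12.7) = 0.1598
Ea = 8.314 * 0.1598 / 6.2473e-05 = 21260.9719 J/mol
Ea = 21.26 kJ/mol

21.26 kJ/mol


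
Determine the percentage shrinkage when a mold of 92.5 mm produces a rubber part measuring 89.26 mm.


Shrinkage = (mold - part) / mold * 100
= (92.5 - 89.26) / 92.5 * 100
= 3.24 / 92.5 * 100
= 3.5%

3.5%


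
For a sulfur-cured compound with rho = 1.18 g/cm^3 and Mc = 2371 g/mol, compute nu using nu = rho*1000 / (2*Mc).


nu = rho * 1000 / (2 * Mc)
nu = 1.18 * 1000 / (2 * 2371)
nu = 1180.0 / 4742
nu = 0.2488 mol/L

0.2488 mol/L


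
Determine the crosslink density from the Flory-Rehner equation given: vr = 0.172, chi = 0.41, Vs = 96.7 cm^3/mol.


ln(1 - vr) = ln(1 - 0.172) = -0.1887
Numerator = -((-0.1887) + 0.172 + 0.41 * 0.172^2) = 0.0046
Denominator = 96.7 * (0.172^(1/3) - 0.172/2) = 45.4615
nu = 0.0046 / 45.4615 = 1.0146e-04 mol/cm^3

1.0146e-04 mol/cm^3


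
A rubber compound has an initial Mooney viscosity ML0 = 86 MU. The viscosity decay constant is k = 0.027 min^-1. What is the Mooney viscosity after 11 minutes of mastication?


ML = ML0 * exp(-k * t)
ML = 86 * exp(-0.027 * 11)
ML = 86 * 0.7430
ML = 63.9 MU

63.9 MU


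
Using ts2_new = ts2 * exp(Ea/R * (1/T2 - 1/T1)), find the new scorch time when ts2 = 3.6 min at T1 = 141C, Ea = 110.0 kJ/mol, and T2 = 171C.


Convert temperatures: T1 = 141 + 273.15 = 414.15 K, T2 = 171 + 273.15 = 444.15 K
ts2_new = 3.6 * exp(110000 / 8.314 * (1/444.15 - 1/414.15))
1/T2 - 1/T1 = -1.6309e-04
ts2_new = 0.42 min

0.42 min


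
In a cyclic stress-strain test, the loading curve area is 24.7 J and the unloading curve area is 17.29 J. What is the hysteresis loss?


Hysteresis loss = loading - unloading
= 24.7 - 17.29
= 7.41 J

7.41 J


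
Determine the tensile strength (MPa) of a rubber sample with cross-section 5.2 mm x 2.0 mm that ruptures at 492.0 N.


Area = width * thickness = 5.2 * 2.0 = 10.4 mm^2
TS = force / area = 492.0 / 10.4 = 47.31 MPa

47.31 MPa


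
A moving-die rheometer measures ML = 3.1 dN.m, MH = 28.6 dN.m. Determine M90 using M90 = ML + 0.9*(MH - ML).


M90 = ML + 0.9 * (MH - ML)
M90 = 3.1 + 0.9 * (28.6 - 3.1)
M90 = 3.1 + 0.9 * 25.5
M90 = 26.05 dN.m

26.05 dN.m


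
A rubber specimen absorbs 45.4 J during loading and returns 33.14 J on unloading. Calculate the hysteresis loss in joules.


Hysteresis loss = loading - unloading
= 45.4 - 33.14
= 12.26 J

12.26 J


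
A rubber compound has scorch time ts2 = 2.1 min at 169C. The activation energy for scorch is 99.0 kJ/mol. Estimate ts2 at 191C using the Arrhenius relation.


Convert temperatures: T1 = 169 + 273.15 = 442.15 K, T2 = 191 + 273.15 = 464.15 K
ts2_new = 2.1 * exp(99000 / 8.314 * (1/464.15 - 1/442.15))
1/T2 - 1/T1 = -1.0720e-04
ts2_new = 0.59 min

0.59 min


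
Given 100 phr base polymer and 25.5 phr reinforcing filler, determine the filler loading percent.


Filler % = filler / (rubber + filler) * 100
= 25.5 / (100 + 25.5) * 100
= 25.5 / 125.5 * 100
= 20.32%

20.32%


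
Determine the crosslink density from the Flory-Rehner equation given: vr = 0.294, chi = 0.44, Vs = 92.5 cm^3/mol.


ln(1 - vr) = ln(1 - 0.294) = -0.3481
Numerator = -((-0.3481) + 0.294 + 0.44 * 0.294^2) = 0.0161
Denominator = 92.5 * (0.294^(1/3) - 0.294/2) = 47.9094
nu = 0.0161 / 47.9094 = 3.3622e-04 mol/cm^3

3.3622e-04 mol/cm^3


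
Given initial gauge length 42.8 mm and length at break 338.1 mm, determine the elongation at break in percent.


Elongation = (Lf - L0) / L0 * 100
= (338.1 - 42.8) / 42.8 * 100
= 295.3 / 42.8 * 100
= 690.0%

690.0%


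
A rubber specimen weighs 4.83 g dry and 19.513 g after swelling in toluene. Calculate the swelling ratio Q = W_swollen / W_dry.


Q = W_swollen / W_dry
Q = 19.513 / 4.83
Q = 4.04

Q = 4.04


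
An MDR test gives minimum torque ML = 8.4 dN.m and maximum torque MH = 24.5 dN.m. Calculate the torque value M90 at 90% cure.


M90 = ML + 0.9 * (MH - ML)
M90 = 8.4 + 0.9 * (24.5 - 8.4)
M90 = 8.4 + 0.9 * 16.1
M90 = 22.89 dN.m

22.89 dN.m


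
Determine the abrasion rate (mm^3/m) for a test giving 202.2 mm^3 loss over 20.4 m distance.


Rate = volume_loss / distance
= 202.2 / 20.4
= 9.912 mm^3/m

9.912 mm^3/m


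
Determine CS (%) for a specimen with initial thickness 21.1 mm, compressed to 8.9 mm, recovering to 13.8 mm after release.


CS = (t0 - recovered) / (t0 - ts) * 100
= (21.1 - 13.8) / (21.1 - 8.9) * 100
= 7.3 / 12.2 * 100
= 59.8%

59.8%


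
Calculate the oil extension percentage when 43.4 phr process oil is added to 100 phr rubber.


Oil % = oil / (100 + oil) * 100
= 43.4 / (100 + 43.4) * 100
= 43.4 / 143.4 * 100
= 30.26%

30.26%


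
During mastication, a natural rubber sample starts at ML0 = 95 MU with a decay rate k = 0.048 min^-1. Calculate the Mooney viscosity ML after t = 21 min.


ML = ML0 * exp(-k * t)
ML = 95 * exp(-0.048 * 21)
ML = 95 * 0.3649
ML = 34.67 MU

34.67 MU


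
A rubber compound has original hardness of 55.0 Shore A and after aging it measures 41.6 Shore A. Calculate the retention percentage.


Retention = aged / original * 100
= 41.6 / 55.0 * 100
= 75.6%

75.6%


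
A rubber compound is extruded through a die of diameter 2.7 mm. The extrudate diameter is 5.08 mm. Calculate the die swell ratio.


Die swell ratio = D_extrudate / D_die
= 5.08 / 2.7
= 1.881

Die swell = 1.881


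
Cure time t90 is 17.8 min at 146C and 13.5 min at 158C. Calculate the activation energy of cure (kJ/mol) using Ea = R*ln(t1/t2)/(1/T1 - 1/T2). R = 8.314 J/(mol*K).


T1 = 419.15 K, T2 = 431.15 K
1/T1 - 1/T2 = 6.6402e-05
ln(t1/t2) = ln(17.8/13.5) = 0.2765
Ea = 8.314 * 0.2765 / 6.6402e-05 = 34620.6764 J/mol
Ea = 34.62 kJ/mol

34.62 kJ/mol


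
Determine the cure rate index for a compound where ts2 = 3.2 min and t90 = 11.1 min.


CRI = 100 / (t90 - ts2)
= 100 / (11.1 - 3.2)
= 100 / 7.9
= 12.66 min^-1

12.66 min^-1


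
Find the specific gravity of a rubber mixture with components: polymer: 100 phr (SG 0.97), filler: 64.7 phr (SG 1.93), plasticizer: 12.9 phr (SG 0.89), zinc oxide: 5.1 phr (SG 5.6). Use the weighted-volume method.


Sum of weights = 182.7
Volume contributions:
  polymer: 100/0.97 = 103.0928
  filler: 64.7/1.93 = 33.5233
  plasticizer: 12.9/0.89 = 14.4944
  zinc oxide: 5.1/5.6 = 0.9107
Sum of volumes = 152.0212
SG = 182.7 / 152.0212 = 1.202

SG = 1.202


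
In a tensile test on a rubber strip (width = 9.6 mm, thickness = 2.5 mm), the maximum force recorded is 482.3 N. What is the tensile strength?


Area = width * thickness = 9.6 * 2.5 = 24.0 mm^2
TS = force / area = 482.3 / 24.0 = 20.1 MPa

20.1 MPa


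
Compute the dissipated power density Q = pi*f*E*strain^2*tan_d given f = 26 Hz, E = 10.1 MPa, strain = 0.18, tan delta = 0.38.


Q = pi * f * E * strain^2 * tan_d
= pi * 26 * 10.1 * 0.18^2 * 0.38
= pi * 26 * 10.1 * 0.0324 * 0.38
= 10.1572

Q = 10.1572


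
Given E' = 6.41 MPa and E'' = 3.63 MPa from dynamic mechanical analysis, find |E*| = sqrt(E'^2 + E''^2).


|E*| = sqrt(E'^2 + E''^2)
= sqrt(6.41^2 + 3.63^2)
= sqrt(41.0881 + 13.1769)
= 7.366 MPa

7.366 MPa


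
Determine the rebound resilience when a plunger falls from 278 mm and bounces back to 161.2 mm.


Resilience = h_rebound / h_drop * 100
= 161.2 / 278 * 100
= 58.0%

58.0%


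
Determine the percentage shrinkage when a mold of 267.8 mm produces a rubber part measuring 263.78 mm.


Shrinkage = (mold - part) / mold * 100
= (267.8 - 263.78) / 267.8 * 100
= 4.02 / 267.8 * 100
= 1.5%

1.5%


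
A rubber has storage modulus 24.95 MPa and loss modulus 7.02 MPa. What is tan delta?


tan delta = E'' / E'
= 7.02 / 24.95
= 0.2814

tan delta = 0.2814


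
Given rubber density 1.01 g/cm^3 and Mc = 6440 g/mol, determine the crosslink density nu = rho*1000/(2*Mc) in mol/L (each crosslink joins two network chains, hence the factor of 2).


nu = rho * 1000 / (2 * Mc)
nu = 1.01 * 1000 / (2 * 6440)
nu = 1010.0 / 12880
nu = 0.0784 mol/L

0.0784 mol/L


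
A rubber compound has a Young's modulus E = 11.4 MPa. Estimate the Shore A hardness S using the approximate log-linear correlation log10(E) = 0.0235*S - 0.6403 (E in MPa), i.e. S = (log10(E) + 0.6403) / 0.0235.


log10(E) = 0.0235*S - 0.6403  =>  S = (log10(E) + 0.6403) / 0.0235
log10(11.4) = 1.056905
S = (1.056905 + 0.6403) / 0.0235 = 1.697205 / 0.0235
S = 72.2

Shore A = 72.2


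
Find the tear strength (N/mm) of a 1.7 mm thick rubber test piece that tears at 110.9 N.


Tear strength = force / thickness
= 110.9 / 1.7
= 65.24 N/mm

65.24 N/mm


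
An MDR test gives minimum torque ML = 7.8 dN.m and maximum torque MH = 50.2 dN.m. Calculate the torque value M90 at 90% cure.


M90 = ML + 0.9 * (MH - ML)
M90 = 7.8 + 0.9 * (50.2 - 7.8)
M90 = 7.8 + 0.9 * 42.4
M90 = 45.96 dN.m

45.96 dN.m


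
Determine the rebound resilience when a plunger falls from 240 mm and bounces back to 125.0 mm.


Resilience = h_rebound / h_drop * 100
= 125.0 / 240 * 100
= 52.1%

52.1%


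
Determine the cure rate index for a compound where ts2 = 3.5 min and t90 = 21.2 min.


CRI = 100 / (t90 - ts2)
= 100 / (21.2 - 3.5)
= 100 / 17.7
= 5.65 min^-1

5.65 min^-1


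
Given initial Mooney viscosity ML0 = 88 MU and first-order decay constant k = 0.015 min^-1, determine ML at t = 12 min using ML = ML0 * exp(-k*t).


ML = ML0 * exp(-k * t)
ML = 88 * exp(-0.015 * 12)
ML = 88 * 0.8353
ML = 73.5 MU

73.5 MU


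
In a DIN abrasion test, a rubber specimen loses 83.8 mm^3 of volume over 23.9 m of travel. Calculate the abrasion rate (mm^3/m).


Rate = volume_loss / distance
= 83.8 / 23.9
= 3.506 mm^3/m

3.506 mm^3/m


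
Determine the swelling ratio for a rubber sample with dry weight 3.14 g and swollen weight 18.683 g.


Q = W_swollen / W_dry
Q = 18.683 / 3.14
Q = 5.95

Q = 5.95


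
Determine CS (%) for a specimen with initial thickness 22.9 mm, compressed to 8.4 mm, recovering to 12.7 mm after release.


CS = (t0 - recovered) / (t0 - ts) * 100
= (22.9 - 12.7) / (22.9 - 8.4) * 100
= 10.2 / 14.5 * 100
= 70.3%

70.3%


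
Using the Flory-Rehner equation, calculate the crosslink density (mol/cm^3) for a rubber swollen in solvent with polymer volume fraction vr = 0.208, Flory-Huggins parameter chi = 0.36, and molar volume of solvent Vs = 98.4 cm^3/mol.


ln(1 - vr) = ln(1 - 0.208) = -0.2332
Numerator = -((-0.2332) + 0.208 + 0.36 * 0.208^2) = 0.0096
Denominator = 98.4 * (0.208^(1/3) - 0.208/2) = 48.0683
nu = 0.0096 / 48.0683 = 2.0011e-04 mol/cm^3

2.0011e-04 mol/cm^3


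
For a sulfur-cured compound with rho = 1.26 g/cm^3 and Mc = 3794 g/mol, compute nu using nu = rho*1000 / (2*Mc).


nu = rho * 1000 / (2 * Mc)
nu = 1.26 * 1000 / (2 * 3794)
nu = 1260.0 / 7588
nu = 0.1661 mol/L

0.1661 mol/L


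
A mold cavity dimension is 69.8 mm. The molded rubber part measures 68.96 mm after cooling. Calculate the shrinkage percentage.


Shrinkage = (mold - part) / mold * 100
= (69.8 - 68.96) / 69.8 * 100
= 0.84 / 69.8 * 100
= 1.2%

1.2%


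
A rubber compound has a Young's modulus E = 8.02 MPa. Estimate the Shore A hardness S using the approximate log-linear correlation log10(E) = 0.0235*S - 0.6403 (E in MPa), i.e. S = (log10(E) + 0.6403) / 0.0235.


log10(E) = 0.0235*S - 0.6403  =>  S = (log10(E) + 0.6403) / 0.0235
log10(8.02) = 0.904174
S = (0.904174 + 0.6403) / 0.0235 = 1.544474 / 0.0235
S = 65.7

Shore A = 65.7


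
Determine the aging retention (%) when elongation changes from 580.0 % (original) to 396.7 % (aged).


Retention = aged / original * 100
= 396.7 / 580.0 * 100
= 68.4%

68.4%


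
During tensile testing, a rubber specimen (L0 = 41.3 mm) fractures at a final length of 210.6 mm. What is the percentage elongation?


Elongation = (Lf - L0) / L0 * 100
= (210.6 - 41.3) / 41.3 * 100
= 169.3 / 41.3 * 100
= 409.9%

409.9%


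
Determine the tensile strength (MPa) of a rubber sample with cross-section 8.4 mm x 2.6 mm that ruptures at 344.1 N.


Area = width * thickness = 8.4 * 2.6 = 21.84 mm^2
TS = force / area = 344.1 / 21.84 = 15.76 MPa

15.76 MPa


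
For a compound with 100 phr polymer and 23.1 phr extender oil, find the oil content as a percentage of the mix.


Oil % = oil / (100 + oil) * 100
= 23.1 / (100 + 23.1) * 100
= 23.1 / 123.1 * 100
= 18.77%

18.77%


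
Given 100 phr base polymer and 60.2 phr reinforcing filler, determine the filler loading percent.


Filler % = filler / (rubber + filler) * 100
= 60.2 / (100 + 60.2) * 100
= 60.2 / 160.2 * 100
= 37.58%

37.58%


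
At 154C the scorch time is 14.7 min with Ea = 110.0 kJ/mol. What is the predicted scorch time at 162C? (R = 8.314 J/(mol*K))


Convert temperatures: T1 = 154 + 273.15 = 427.15 K, T2 = 162 + 273.15 = 435.15 K
ts2_new = 14.7 * exp(110000 / 8.314 * (1/435.15 - 1/427.15))
1/T2 - 1/T1 = -4.3040e-05
ts2_new = 8.32 min

8.32 min


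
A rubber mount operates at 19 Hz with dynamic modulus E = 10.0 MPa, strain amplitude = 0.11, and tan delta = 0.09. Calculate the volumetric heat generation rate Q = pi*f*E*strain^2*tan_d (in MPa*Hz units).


Q = pi * f * E * strain^2 * tan_d
= pi * 19 * 10.0 * 0.11^2 * 0.09
= pi * 19 * 10.0 * 0.0121 * 0.09
= 0.6500

Q = 0.6500


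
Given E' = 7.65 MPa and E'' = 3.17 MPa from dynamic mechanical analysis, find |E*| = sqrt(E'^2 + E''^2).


|E*| = sqrt(E'^2 + E''^2)
= sqrt(7.65^2 + 3.17^2)
= sqrt(58.5225 + 10.0489)
= 8.281 MPa

8.281 MPa


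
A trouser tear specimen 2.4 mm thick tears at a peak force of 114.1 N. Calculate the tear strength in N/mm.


Tear strength = force / thickness
= 114.1 / 2.4
= 47.54 N/mm

47.54 N/mm


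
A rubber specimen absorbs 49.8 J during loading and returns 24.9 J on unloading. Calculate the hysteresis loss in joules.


Hysteresis loss = loading - unloading
= 49.8 - 24.9
= 24.9 J

24.9 J


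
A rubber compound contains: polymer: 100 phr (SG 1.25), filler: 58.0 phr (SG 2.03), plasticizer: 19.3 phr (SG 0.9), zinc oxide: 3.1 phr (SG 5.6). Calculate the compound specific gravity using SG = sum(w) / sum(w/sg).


Sum of weights = 180.4
Volume contributions:
  polymer: 100/1.25 = 80.0000
  filler: 58.0/2.03 = 28.5714
  plasticizer: 19.3/0.9 = 21.4444
  zinc oxide: 3.1/5.6 = 0.5536
Sum of volumes = 130.5694
SG = 180.4 / 130.5694 = 1.382

SG = 1.382


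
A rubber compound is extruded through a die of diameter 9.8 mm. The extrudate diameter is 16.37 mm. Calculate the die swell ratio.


Die swell ratio = D_extrudate / D_die
= 16.37 / 9.8
= 1.67

Die swell = 1.67


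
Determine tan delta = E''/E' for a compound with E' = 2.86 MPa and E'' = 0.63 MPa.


tan delta = E'' / E'
= 0.63 / 2.86
= 0.2203

tan delta = 0.2203


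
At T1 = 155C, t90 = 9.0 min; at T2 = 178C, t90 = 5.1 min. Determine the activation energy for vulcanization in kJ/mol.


T1 = 428.15 K, T2 = 451.15 K
1/T1 - 1/T2 = 1.1907e-04
ln(t1/t2) = ln(9.0/5.1) = 0.5680
Ea = 8.314 * 0.5680 / 1.1907e-04 = 39658.4033 J/mol
Ea = 39.66 kJ/mol

39.66 kJ/mol


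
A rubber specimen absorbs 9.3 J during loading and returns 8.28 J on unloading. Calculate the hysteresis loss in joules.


Hysteresis loss = loading - unloading
= 9.3 - 8.28
= 1.02 J

1.02 J


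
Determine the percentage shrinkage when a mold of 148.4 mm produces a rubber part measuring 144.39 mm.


Shrinkage = (mold - part) / mold * 100
= (148.4 - 144.39) / 148.4 * 100
= 4.01 / 148.4 * 100
= 2.7%

2.7%


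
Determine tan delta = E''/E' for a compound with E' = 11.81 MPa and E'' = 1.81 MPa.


tan delta = E'' / E'
= 1.81 / 11.81
= 0.1533

tan delta = 0.1533


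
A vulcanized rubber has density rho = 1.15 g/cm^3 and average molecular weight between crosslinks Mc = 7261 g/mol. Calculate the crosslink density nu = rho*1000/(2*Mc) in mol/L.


nu = rho * 1000 / (2 * Mc)
nu = 1.15 * 1000 / (2 * 7261)
nu = 1150.0 / 14522
nu = 0.0792 mol/L

0.0792 mol/L


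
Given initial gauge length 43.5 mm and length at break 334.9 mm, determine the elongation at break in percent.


Elongation = (Lf - L0) / L0 * 100
= (334.9 - 43.5) / 43.5 * 100
= 291.4 / 43.5 * 100
= 669.9%

669.9%


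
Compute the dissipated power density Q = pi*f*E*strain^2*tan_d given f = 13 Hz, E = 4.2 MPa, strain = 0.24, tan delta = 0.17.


Q = pi * f * E * strain^2 * tan_d
= pi * 13 * 4.2 * 0.24^2 * 0.17
= pi * 13 * 4.2 * 0.0576 * 0.17
= 1.6796

Q = 1.6796


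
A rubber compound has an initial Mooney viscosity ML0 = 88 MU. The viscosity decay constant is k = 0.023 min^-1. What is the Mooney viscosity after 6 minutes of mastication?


ML = ML0 * exp(-k * t)
ML = 88 * exp(-0.023 * 6)
ML = 88 * 0.8711
ML = 76.66 MU

76.66 MU


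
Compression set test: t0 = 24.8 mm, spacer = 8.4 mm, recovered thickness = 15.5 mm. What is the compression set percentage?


CS = (t0 - recovered) / (t0 - ts) * 100
= (24.8 - 15.5) / (24.8 - 8.4) * 100
= 9.3 / 16.4 * 100
= 56.7%

56.7%


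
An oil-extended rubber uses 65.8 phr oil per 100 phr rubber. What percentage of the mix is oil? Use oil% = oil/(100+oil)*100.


Oil % = oil / (100 + oil) * 100
= 65.8 / (100 + 65.8) * 100
= 65.8 / 165.8 * 100
= 39.69%

39.69%


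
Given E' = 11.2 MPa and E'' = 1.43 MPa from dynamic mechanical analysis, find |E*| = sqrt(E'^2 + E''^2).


|E*| = sqrt(E'^2 + E''^2)
= sqrt(11.2^2 + 1.43^2)
= sqrt(125.4400 + 2.0449)
= 11.291 MPa

11.291 MPa


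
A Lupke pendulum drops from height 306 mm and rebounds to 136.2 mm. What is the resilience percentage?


Resilience = h_rebound / h_drop * 100
= 136.2 / 306 * 100
= 44.5%

44.5%


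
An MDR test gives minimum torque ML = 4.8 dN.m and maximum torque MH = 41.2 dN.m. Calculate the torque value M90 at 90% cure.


M90 = ML + 0.9 * (MH - ML)
M90 = 4.8 + 0.9 * (41.2 - 4.8)
M90 = 4.8 + 0.9 * 36.4
M90 = 37.56 dN.m

37.56 dN.m


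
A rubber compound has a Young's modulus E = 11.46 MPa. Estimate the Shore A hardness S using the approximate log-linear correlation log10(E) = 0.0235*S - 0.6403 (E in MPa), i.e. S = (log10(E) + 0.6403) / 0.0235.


log10(E) = 0.0235*S - 0.6403  =>  S = (log10(E) + 0.6403) / 0.0235
log10(11.46) = 1.059185
S = (1.059185 + 0.6403) / 0.0235 = 1.699485 / 0.0235
S = 72.3

Shore A = 72.3


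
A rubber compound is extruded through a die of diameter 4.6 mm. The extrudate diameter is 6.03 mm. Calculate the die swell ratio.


Die swell ratio = D_extrudate / D_die
= 6.03 / 4.6
= 1.311

Die swell = 1.311


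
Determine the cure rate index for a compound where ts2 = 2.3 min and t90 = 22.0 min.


CRI = 100 / (t90 - ts2)
= 100 / (22.0 - 2.3)
= 100 / 19.7
= 5.08 min^-1

5.08 min^-1


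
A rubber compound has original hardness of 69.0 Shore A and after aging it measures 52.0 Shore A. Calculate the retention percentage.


Retention = aged / original * 100
= 52.0 / 69.0 * 100
= 75.4%

75.4%


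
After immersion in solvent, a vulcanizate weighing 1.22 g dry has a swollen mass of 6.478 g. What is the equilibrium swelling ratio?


Q = W_swollen / W_dry
Q = 6.478 / 1.22
Q = 5.31

Q = 5.31


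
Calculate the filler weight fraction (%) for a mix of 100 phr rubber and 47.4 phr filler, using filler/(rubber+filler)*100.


Filler % = filler / (rubber + filler) * 100
= 47.4 / (100 + 47.4) * 100
= 47.4 / 147.4 * 100
= 32.16%

32.16%


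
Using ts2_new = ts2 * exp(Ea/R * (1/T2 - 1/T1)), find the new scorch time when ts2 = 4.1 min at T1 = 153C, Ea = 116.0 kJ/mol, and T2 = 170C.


Convert temperatures: T1 = 153 + 273.15 = 426.15 K, T2 = 170 + 273.15 = 443.15 K
ts2_new = 4.1 * exp(116000 / 8.314 * (1/443.15 - 1/426.15))
1/T2 - 1/T1 = -9.0019e-05
ts2_new = 1.17 min

1.17 min


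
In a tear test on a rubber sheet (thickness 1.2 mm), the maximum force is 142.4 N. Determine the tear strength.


Tear strength = force / thickness
= 142.4 / 1.2
= 118.67 N/mm

118.67 N/mm


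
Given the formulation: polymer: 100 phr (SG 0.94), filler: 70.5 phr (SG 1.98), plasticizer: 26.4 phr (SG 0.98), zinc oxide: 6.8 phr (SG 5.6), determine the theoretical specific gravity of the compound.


Sum of weights = 203.7
Volume contributions:
  polymer: 100/0.94 = 106.3830
  filler: 70.5/1.98 = 35.6061
  plasticizer: 26.4/0.98 = 26.9388
  zinc oxide: 6.8/5.6 = 1.2143
Sum of volumes = 170.1421
SG = 203.7 / 170.1421 = 1.197

SG = 1.197


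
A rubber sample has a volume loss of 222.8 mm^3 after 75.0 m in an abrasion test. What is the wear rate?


Rate = volume_loss / distance
= 222.8 / 75.0
= 2.971 mm^3/m

2.971 mm^3/m


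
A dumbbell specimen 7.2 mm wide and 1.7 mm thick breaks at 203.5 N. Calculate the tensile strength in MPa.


Area = width * thickness = 7.2 * 1.7 = 12.24 mm^2
TS = force / area = 203.5 / 12.24 = 16.63 MPa

16.63 MPa


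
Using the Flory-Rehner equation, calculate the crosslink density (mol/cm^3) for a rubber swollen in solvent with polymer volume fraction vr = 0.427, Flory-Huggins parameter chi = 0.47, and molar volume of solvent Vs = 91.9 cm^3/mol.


ln(1 - vr) = ln(1 - 0.427) = -0.5569
Numerator = -((-0.5569) + 0.427 + 0.47 * 0.427^2) = 0.0442
Denominator = 91.9 * (0.427^(1/3) - 0.427/2) = 49.5823
nu = 0.0442 / 49.5823 = 8.9094e-04 mol/cm^3

8.9094e-04 mol/cm^3


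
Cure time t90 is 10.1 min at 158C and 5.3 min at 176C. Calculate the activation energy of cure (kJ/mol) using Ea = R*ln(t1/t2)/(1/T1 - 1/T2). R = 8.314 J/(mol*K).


T1 = 431.15 K, T2 = 449.15 K
1/T1 - 1/T2 = 9.2951e-05
ln(t1/t2) = ln(10.1/5.3) = 0.6448
Ea = 8.314 * 0.6448 / 9.2951e-05 = 57676.8592 J/mol
Ea = 57.68 kJ/mol

57.68 kJ/mol


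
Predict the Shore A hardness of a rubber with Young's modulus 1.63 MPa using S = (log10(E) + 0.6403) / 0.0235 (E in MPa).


log10(E) = 0.0235*S - 0.6403  =>  S = (log10(E) + 0.6403) / 0.0235
log10(1.63) = 0.212188
S = (0.212188 + 0.6403) / 0.0235 = 0.852488 / 0.0235
S = 36.3

Shore A = 36.3


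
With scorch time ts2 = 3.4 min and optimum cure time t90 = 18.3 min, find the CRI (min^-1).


CRI = 100 / (t90 - ts2)
= 100 / (18.3 - 3.4)
= 100 / 14.9
= 6.71 min^-1

6.71 min^-1


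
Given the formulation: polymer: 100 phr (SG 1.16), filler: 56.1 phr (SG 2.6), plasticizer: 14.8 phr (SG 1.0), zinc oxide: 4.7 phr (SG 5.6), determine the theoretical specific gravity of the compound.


Sum of weights = 175.6
Volume contributions:
  polymer: 100/1.16 = 86.2069
  filler: 56.1/2.6 = 21.5769
  plasticizer: 14.8/1.0 = 14.8000
  zinc oxide: 4.7/5.6 = 0.8393
Sum of volumes = 123.4231
SG = 175.6 / 123.4231 = 1.423

SG = 1.423


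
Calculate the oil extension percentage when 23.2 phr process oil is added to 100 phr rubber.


Oil % = oil / (100 + oil) * 100
= 23.2 / (100 + 23.2) * 100
= 23.2 / 123.2 * 100
= 18.83%

18.83%


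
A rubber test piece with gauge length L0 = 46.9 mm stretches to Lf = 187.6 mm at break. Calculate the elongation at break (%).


Elongation = (Lf - L0) / L0 * 100
= (187.6 - 46.9) / 46.9 * 100
= 140.7 / 46.9 * 100
= 300.0%

300.0%
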